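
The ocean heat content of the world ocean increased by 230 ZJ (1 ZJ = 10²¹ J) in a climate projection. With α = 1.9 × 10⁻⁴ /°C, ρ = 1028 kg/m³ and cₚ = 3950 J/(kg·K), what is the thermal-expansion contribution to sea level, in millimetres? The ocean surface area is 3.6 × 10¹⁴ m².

Per unit area: Q = 230×10²¹ / (3.6×10¹⁴) ≈ 6.389×10⁸ J/m²
Δh = αQ/(ρcₚ) = 1.9×10⁻⁴ × 6.389×10⁸ / (1028 × 3950) ≈ 0.029895 m

about 30 mm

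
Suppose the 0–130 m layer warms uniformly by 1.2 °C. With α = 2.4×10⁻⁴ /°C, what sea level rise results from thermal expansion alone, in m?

Δh = 0.0374 m

Δh = αΔT·H = 2.4×10⁻⁴ × 1.2 × 130 = 0.03744 m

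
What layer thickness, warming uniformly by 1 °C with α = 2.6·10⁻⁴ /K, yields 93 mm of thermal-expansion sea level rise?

H = Δh/(αΔT) = 0.093 / (2.6×10⁻⁴ × 1) ≈ 357.7 m

about 360 m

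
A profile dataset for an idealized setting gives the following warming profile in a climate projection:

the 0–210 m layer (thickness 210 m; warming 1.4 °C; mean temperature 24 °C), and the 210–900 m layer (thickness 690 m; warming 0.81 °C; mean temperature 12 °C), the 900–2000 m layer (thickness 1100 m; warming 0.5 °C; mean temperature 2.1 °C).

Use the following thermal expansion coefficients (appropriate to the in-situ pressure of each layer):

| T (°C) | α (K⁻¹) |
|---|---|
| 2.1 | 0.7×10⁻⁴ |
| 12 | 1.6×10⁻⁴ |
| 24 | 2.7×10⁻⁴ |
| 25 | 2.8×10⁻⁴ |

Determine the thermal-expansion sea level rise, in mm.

Layer 1 at 24 °C → α = 2.7×10⁻⁴ K⁻¹
Layer 2 at 12 °C → α = 1.6×10⁻⁴ K⁻¹
Layer 3 at 2.1 °C → α = 0.7×10⁻⁴ K⁻¹
1.4 × 2.7×10⁻⁴ × 210 = 0.07938 m
0.81 × 1.6×10⁻⁴ × 690 = 0.089424 m
0.7×10⁻⁴ × 0.5 × 1100 = 0.03850 m
Δh = 0.07938 + 0.089424 + 0.03850 = 0.207304 m

Δh ≈ 210 mm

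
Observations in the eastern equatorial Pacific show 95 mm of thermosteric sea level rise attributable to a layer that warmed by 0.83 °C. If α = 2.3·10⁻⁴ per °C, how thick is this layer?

H = Δh/(αΔT) = 0.095 / (2.3×10⁻⁴ × 0.83) ≈ 497.6 m

H ≈ 500 m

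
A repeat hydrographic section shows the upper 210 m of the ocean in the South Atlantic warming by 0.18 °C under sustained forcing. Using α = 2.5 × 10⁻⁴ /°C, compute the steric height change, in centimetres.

Δh = αΔT·H = 2.5×10⁻⁴ × 0.18 × 210 = 0.00945 m

Δh = 0.945 cm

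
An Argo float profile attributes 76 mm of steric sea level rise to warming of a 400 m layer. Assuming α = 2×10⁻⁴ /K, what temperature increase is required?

about 0.95 K

ΔT = Δh/(αH) = 0.076 / (2×10⁻⁴ × 400) = 0.9500 K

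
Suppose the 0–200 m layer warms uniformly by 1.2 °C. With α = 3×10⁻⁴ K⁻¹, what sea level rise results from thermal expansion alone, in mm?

Δh ≈ 72 mm

Δh = αΔT·H = 3×10⁻⁴ × 1.2 × 200 = 0.07200 m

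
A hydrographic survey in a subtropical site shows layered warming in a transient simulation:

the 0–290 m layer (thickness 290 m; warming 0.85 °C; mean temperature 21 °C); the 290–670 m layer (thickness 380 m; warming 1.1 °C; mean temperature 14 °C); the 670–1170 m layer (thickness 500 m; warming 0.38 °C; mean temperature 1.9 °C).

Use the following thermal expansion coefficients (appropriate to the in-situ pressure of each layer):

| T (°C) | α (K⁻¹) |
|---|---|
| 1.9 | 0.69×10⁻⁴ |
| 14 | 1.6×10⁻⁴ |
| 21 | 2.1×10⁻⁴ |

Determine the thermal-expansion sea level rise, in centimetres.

Δh = 13.2 cm

Layer 1 at 21 °C → α = 2.1×10⁻⁴ K⁻¹
Layer 2 at 14 °C → α = 1.6×10⁻⁴ K⁻¹
Layer 3 at 1.9 °C → α = 0.69×10⁻⁴ K⁻¹
Layer 1: 0.85 × 2.1×10⁻⁴ × 290 = 0.051765 m
Layer 2: 1.1 × 380 × 1.6×10⁻⁴ = 0.06688 m
Layer 3: 500 × 0.38 × 0.69×10⁻⁴ = 0.01311 m
Δh = 0.051765 + 0.06688 + 0.01311 = 0.131755 m ≈ 13.2 cm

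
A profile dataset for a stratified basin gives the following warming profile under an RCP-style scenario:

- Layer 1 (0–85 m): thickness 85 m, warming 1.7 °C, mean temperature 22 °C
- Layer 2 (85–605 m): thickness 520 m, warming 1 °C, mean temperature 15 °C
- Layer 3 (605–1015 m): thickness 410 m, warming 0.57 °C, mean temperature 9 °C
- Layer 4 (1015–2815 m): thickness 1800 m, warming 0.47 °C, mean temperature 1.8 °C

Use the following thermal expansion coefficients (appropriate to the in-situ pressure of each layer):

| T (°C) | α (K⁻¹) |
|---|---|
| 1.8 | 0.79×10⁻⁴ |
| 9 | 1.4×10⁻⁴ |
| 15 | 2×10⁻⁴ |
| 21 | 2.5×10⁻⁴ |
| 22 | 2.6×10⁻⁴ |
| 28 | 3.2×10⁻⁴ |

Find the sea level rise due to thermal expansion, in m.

Layer 1 at 22 °C → α = 2.6×10⁻⁴ K⁻¹
Layer 2 at 15 °C → α = 2×10⁻⁴ K⁻¹
Layer 3 at 9 °C → α = 1.4×10⁻⁴ K⁻¹
Layer 4 at 1.8 °C → α = 0.79×10⁻⁴ K⁻¹
0–85 m: 85 × 2.6×10⁻⁴ × 1.7 = 0.03757 m
85–605 m: 520 × 1 × 2×10⁻⁴ = 0.10400 m
410 × 0.57 × 1.4×10⁻⁴ = 0.032718 m
Layer 4: 0.47 × 1800 × 0.79×10⁻⁴ = 0.066834 m
Δh = 0.03757 + 0.10400 + 0.032718 + 0.066834 = 0.241122 m

Δh = 0.241 m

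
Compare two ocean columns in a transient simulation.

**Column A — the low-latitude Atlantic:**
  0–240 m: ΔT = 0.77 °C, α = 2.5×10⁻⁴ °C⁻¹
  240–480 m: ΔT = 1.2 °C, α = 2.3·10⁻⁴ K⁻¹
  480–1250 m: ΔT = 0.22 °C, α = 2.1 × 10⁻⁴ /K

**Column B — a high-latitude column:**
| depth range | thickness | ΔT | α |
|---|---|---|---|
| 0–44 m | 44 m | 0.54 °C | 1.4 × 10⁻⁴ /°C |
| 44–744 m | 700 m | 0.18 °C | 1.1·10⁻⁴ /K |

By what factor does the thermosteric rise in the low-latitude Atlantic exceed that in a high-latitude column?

a factor of 8.6

A 2.5×10⁻⁴ × 0.77 × 240 = 0.04620 m
A 240 × 1.2 × 2.3×10⁻⁴ = 0.06624 m
A 0.22 × 770 × 2.1×10⁻⁴ = 0.035574 m
A total: 0.148014 m
B 0–44 m: 44 × 1.4×10⁻⁴ × 0.54 = 0.0033264 m
B 0.18 × 700 × 1.1×10⁻⁴ = 0.01386 m
B total: 0.0171864 m
Ratio: 0.148014 / 0.0171864 ≈ 8.612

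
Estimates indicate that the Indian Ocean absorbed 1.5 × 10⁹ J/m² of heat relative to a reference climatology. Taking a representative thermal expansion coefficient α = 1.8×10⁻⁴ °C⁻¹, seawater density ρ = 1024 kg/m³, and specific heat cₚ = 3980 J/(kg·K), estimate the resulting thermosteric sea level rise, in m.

Δh = αQ/(ρcₚ) = 1.8×10⁻⁴ × 1.5×10⁹ / (1024 × 3980) ≈ 0.066249 m

Δh ≈ 0.066 m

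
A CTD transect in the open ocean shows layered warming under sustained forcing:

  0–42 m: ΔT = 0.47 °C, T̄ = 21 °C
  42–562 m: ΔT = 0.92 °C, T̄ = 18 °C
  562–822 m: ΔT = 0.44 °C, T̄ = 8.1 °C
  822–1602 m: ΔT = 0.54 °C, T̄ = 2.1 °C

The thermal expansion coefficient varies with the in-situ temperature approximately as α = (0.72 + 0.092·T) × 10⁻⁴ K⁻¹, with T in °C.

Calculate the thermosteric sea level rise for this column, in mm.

Layer 1: α = (0.72 + 0.092×21)×10⁻⁴ = 2.652×10⁻⁴ K⁻¹
Layer 2: α = (0.72 + 0.092×18)×10⁻⁴ = 2.376×10⁻⁴ K⁻¹
Layer 3: α = (0.72 + 0.092×8.1)×10⁻⁴ = 1.4652×10⁻⁴ K⁻¹
Layer 4: α = (0.72 + 0.092×2.1)×10⁻⁴ = 0.9132×10⁻⁴ K⁻¹
Layer 1: 2.652×10⁻⁴ × 0.47 × 42 = 0.005235048 m
42–562 m: 2.376×10⁻⁴ × 0.92 × 520 = 0.11366784 m
260 × 0.44 × 1.4652×10⁻⁴ = 0.016761888 m
780 × 0.54 × 0.9132×10⁻⁴ = 0.038463984 m
Δh = 0.005235048 + 0.11366784 + 0.016761888 + 0.038463984 = 0.17412876 m

Δh = 174 mm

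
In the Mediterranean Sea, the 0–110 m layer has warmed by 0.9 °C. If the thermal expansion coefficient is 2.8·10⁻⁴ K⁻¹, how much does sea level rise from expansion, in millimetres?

Δh = 27.7 mm

Δh = αΔT·H = 2.8×10⁻⁴ × 0.9 × 110 = 0.02772 m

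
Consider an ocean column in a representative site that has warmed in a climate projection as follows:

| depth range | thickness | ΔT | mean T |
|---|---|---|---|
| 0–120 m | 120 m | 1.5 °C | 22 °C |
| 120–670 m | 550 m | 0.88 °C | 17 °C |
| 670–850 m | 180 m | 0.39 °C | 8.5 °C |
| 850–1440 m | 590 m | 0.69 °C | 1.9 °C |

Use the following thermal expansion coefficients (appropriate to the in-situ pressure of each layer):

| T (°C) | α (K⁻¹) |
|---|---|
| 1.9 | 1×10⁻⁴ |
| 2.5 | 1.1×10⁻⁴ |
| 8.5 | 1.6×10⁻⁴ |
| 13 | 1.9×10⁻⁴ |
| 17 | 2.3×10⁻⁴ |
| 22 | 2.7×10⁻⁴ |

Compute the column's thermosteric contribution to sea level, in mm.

Layer 1 at 22 °C → α = 2.7×10⁻⁴ K⁻¹
Layer 2 at 17 °C → α = 2.3×10⁻⁴ K⁻¹
Layer 3 at 8.5 °C → α = 1.6×10⁻⁴ K⁻¹
Layer 4 at 1.9 °C → α = 1×10⁻⁴ K⁻¹
1.5 × 2.7×10⁻⁴ × 120 = 0.04860 m
Layer 2: 2.3×10⁻⁴ × 550 × 0.88 = 0.11132 m
Layer 3: 1.6×10⁻⁴ × 180 × 0.39 = 0.011232 m
850–1440 m: 590 × 1×10⁻⁴ × 0.69 = 0.04071 m
Δh = 0.04860 + 0.11132 + 0.011232 + 0.04071 = 0.211862 m

Δh ≈ 210 mm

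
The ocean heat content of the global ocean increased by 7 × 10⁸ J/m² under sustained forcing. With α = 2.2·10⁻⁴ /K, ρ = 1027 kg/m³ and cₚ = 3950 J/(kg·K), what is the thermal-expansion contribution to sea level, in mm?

Δh = αQ/(ρcₚ) = 2.2×10⁻⁴ × 7×10⁸ / (1027 × 3950) ≈ 0.037962 m

38.0 mm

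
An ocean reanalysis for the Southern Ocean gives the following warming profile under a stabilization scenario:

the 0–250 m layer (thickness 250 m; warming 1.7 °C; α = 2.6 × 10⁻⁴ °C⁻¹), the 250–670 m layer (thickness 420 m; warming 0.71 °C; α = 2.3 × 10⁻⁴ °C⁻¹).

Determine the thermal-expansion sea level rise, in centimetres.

0–250 m: 1.7 × 2.6×10⁻⁴ × 250 = 0.11050 m
0.71 × 420 × 2.3×10⁻⁴ = 0.068586 m
Δh = 0.11050 + 0.068586 = 0.179086 m

Δh = 18 cm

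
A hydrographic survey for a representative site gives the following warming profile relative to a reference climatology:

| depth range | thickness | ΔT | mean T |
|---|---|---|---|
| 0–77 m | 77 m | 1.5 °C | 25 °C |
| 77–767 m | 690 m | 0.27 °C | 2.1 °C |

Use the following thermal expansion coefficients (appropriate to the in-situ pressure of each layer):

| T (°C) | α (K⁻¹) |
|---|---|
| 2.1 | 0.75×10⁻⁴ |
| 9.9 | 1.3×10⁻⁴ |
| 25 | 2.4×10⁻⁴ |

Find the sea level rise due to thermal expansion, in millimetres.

41.7 mm of thermosteric rise

Layer 1 at 25 °C → α = 2.4×10⁻⁴ K⁻¹
Layer 2 at 2.1 °C → α = 0.75×10⁻⁴ K⁻¹
0–77 m: 77 × 1.5 × 2.4×10⁻⁴ = 0.02772 m
Layer 2: 0.27 × 0.75×10⁻⁴ × 690 = 0.0139725 m
Δh = 0.02772 + 0.0139725 = 0.0416925 m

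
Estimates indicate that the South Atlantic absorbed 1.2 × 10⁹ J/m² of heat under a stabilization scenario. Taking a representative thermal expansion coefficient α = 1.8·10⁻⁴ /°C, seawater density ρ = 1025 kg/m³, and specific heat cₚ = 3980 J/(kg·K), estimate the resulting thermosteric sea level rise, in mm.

Δh = αQ/(ρcₚ) = 1.8×10⁻⁴ × 1.2×10⁹ / (1025 × 3980) ≈ 0.052948 m

Δh = 52.9 mm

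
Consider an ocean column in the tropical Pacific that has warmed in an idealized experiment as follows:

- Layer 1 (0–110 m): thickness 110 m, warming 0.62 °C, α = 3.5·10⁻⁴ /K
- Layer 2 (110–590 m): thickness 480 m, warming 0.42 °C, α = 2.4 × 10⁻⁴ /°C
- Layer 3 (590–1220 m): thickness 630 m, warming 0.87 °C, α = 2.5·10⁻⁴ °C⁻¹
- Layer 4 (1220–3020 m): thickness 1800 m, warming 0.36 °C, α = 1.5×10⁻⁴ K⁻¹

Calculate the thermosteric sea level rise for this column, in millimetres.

0–110 m: 3.5×10⁻⁴ × 110 × 0.62 = 0.02387 m
110–590 m: 480 × 2.4×10⁻⁴ × 0.42 = 0.048384 m
0.87 × 630 × 2.5×10⁻⁴ = 0.137025 m
1220–3020 m: 1800 × 0.36 × 1.5×10⁻⁴ = 0.09720 m
Δh = 0.02387 + 0.048384 + 0.137025 + 0.09720 = 0.306479 m

306 mm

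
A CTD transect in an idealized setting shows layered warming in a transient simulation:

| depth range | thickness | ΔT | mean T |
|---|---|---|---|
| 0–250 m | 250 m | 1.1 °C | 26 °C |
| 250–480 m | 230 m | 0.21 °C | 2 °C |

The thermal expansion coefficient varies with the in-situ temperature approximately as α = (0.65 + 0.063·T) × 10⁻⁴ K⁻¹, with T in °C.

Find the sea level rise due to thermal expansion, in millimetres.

Layer 1: α = (0.65 + 0.063×26)×10⁻⁴ = 2.288×10⁻⁴ K⁻¹
Layer 2: α = (0.65 + 0.063×2)×10⁻⁴ = 0.776×10⁻⁴ K⁻¹
250 × 1.1 × 2.288×10⁻⁴ = 0.06292 m
250–480 m: 0.21 × 0.776×10⁻⁴ × 230 = 0.00374808 m
Δh = 0.06292 + 0.00374808 = 0.06666808 m

Δh ≈ 66.7 mm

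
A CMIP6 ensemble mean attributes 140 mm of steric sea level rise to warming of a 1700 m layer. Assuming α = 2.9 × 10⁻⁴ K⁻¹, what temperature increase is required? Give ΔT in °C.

ΔT = Δh/(αH) = 0.14 / (2.9×10⁻⁴ × 1700) ≈ 0.2840 °C

ΔT ≈ 0.28 °C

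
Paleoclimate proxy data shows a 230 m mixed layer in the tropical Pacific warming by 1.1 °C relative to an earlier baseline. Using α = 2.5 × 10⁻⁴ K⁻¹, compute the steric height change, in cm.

Δh = αΔT·H = 2.5×10⁻⁴ × 1.1 × 230 = 0.06325 m

about 6.33 cm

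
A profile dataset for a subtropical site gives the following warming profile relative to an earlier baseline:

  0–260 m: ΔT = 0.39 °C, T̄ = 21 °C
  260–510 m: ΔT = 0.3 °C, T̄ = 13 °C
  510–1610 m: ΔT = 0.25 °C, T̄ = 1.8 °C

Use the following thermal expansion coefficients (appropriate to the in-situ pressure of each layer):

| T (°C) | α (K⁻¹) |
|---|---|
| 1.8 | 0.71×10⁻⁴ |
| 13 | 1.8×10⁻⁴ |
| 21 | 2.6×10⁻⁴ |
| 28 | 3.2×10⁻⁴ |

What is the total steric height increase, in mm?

Layer 1 at 21 °C → α = 2.6×10⁻⁴ K⁻¹
Layer 2 at 13 °C → α = 1.8×10⁻⁴ K⁻¹
Layer 3 at 1.8 °C → α = 0.71×10⁻⁴ K⁻¹
2.6×10⁻⁴ × 260 × 0.39 = 0.026364 m
0.3 × 1.8×10⁻⁴ × 250 = 0.01350 m
Layer 3: 1100 × 0.25 × 0.71×10⁻⁴ = 0.019525 m
Δh = 0.026364 + 0.01350 + 0.019525 = 0.059389 m

59 mm of thermosteric rise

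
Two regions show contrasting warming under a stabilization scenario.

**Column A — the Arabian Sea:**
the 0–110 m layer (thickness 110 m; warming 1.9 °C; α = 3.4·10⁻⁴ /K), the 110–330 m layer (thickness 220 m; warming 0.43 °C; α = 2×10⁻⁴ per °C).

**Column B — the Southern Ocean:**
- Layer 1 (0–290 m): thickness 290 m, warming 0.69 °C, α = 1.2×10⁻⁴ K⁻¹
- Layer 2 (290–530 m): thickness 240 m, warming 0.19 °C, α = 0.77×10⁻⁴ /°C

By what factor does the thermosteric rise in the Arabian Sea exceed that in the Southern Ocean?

A 3.4×10⁻⁴ × 110 × 1.9 = 0.07106 m
A 220 × 2×10⁻⁴ × 0.43 = 0.01892 m
A total: 0.08998 m
B Layer 1: 290 × 0.69 × 1.2×10⁻⁴ = 0.024012 m
B 0.77×10⁻⁴ × 0.19 × 240 = 0.0035112 m
B total: 0.0275232 m
Ratio: 0.08998 / 0.0275232 ≈ 3.269

3.27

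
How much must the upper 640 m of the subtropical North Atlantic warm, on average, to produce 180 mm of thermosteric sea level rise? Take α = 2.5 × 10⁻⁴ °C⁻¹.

about 1.13 °C

ΔT = Δh/(αH) = 0.18 / (2.5×10⁻⁴ × 640) = 1.125 °C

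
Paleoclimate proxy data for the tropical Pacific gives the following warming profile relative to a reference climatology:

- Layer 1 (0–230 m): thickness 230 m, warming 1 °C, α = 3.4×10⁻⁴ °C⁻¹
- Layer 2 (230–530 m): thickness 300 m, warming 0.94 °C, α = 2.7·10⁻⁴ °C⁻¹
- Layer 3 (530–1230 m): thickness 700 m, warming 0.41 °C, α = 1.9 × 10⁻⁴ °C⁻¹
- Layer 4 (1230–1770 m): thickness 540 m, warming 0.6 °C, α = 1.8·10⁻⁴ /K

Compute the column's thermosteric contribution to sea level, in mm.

3.4×10⁻⁴ × 230 × 1 = 0.07820 m
Layer 2: 0.94 × 300 × 2.7×10⁻⁴ = 0.07614 m
530–1230 m: 1.9×10⁻⁴ × 0.41 × 700 = 0.05453 m
Layer 4: 540 × 0.6 × 1.8×10⁻⁴ = 0.05832 m
Δh = 0.07820 + 0.07614 + 0.05453 + 0.05832 = 0.26719 m ≈ 270 mm

about 270 mm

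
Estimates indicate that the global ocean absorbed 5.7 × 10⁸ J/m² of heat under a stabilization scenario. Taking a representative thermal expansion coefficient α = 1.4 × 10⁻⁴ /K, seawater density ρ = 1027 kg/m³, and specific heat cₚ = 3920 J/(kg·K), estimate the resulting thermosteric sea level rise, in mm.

Δh = αQ/(ρcₚ) = 1.4×10⁻⁴ × 5.7×10⁸ / (1027 × 3920) ≈ 0.019822 m

19.8 mm of thermosteric rise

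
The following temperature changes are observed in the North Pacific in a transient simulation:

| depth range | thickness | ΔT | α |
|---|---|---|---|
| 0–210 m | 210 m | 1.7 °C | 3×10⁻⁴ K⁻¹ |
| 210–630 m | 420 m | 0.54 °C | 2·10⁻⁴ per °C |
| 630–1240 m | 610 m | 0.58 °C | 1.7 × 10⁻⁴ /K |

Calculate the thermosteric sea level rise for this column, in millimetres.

Layer 1: 1.7 × 3×10⁻⁴ × 210 = 0.10710 m
210–630 m: 2×10⁻⁴ × 0.54 × 420 = 0.04536 m
1.7×10⁻⁴ × 610 × 0.58 = 0.060146 m
Δh = 0.10710 + 0.04536 + 0.060146 = 0.212606 m

Δh ≈ 213 mm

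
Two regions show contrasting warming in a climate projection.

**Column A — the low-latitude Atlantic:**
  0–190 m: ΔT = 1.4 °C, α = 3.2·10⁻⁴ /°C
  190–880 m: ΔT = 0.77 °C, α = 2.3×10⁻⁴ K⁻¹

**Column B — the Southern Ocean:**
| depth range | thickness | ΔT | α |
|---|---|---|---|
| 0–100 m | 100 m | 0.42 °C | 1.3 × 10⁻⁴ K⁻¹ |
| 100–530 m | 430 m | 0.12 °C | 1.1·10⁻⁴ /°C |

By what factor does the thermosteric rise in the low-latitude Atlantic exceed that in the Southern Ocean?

A 1.4 × 3.2×10⁻⁴ × 190 = 0.08512 m
A 0.77 × 690 × 2.3×10⁻⁴ = 0.122199 m
A total: 0.207319 m
B 100 × 1.3×10⁻⁴ × 0.42 = 0.00546 m
B 100–530 m: 0.12 × 1.1×10⁻⁴ × 430 = 0.005676 m
B total: 0.011136 m
Ratio: 0.207319 / 0.011136 ≈ 18.62

18.6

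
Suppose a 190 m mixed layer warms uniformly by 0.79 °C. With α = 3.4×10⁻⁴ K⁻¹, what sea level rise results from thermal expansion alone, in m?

Δh = αΔT·H = 3.4×10⁻⁴ × 0.79 × 190 = 0.051034 m

about 0.0510 m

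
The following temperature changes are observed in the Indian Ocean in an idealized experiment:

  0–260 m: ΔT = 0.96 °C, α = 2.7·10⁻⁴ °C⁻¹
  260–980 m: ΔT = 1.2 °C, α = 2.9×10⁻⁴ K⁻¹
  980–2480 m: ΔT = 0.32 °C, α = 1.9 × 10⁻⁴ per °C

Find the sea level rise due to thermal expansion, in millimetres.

260 × 2.7×10⁻⁴ × 0.96 = 0.067392 m
Layer 2: 720 × 1.2 × 2.9×10⁻⁴ = 0.25056 m
980–2480 m: 0.32 × 1500 × 1.9×10⁻⁴ = 0.09120 m
Δh = 0.067392 + 0.25056 + 0.09120 = 0.409152 m

410 mm of thermosteric rise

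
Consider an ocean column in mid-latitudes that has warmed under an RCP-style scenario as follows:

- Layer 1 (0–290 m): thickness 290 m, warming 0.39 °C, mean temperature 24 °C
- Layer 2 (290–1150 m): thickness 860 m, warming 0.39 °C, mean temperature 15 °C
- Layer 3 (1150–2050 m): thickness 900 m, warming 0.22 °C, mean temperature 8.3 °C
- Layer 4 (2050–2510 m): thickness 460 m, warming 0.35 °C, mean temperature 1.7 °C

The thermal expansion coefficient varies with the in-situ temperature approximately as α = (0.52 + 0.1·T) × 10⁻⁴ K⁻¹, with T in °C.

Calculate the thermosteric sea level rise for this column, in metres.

0.14 m of thermosteric rise

Layer 1: α = (0.52 + 0.1×24)×10⁻⁴ = 2.92×10⁻⁴ K⁻¹
Layer 2: α = (0.52 + 0.1×15)×10⁻⁴ = 2.02×10⁻⁴ K⁻¹
Layer 3: α = (0.52 + 0.1×8.3)×10⁻⁴ = 1.35×10⁻⁴ K⁻¹
Layer 4: α = (0.52 + 0.1×1.7)×10⁻⁴ = 0.69×10⁻⁴ K⁻¹
Layer 1: 0.39 × 290 × 2.92×10⁻⁴ = 0.0330252 m
290–1150 m: 2.02×10⁻⁴ × 860 × 0.39 = 0.0677508 m
1.35×10⁻⁴ × 900 × 0.22 = 0.02673 m
0.35 × 460 × 0.69×10⁻⁴ = 0.011109 m
Δh = 0.0330252 + 0.0677508 + 0.02673 + 0.011109 = 0.138615 m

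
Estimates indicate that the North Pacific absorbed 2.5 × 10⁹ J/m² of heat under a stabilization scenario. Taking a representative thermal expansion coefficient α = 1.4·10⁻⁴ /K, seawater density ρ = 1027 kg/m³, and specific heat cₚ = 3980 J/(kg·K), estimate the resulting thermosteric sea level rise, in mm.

Δh = αQ/(ρcₚ) = 1.4×10⁻⁴ × 2.5×10⁹ / (1027 × 3980) ≈ 0.085628 m

Δh ≈ 86 mm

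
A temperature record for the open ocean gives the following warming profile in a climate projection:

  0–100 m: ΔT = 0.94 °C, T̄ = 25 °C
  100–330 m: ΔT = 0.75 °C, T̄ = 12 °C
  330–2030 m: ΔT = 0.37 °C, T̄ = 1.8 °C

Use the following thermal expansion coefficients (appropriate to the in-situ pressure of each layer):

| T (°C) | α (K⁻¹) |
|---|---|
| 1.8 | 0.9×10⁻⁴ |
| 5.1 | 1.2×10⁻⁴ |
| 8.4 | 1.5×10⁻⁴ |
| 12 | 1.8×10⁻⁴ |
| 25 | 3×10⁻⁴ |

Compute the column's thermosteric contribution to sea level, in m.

0.12 m of thermosteric rise

Layer 1 at 25 °C → α = 3×10⁻⁴ K⁻¹
Layer 2 at 12 °C → α = 1.8×10⁻⁴ K⁻¹
Layer 3 at 1.8 °C → α = 0.9×10⁻⁴ K⁻¹
Layer 1: 3×10⁻⁴ × 0.94 × 100 = 0.02820 m
230 × 1.8×10⁻⁴ × 0.75 = 0.03105 m
0.37 × 0.9×10⁻⁴ × 1700 = 0.05661 m
Δh = 0.02820 + 0.03105 + 0.05661 = 0.11586 m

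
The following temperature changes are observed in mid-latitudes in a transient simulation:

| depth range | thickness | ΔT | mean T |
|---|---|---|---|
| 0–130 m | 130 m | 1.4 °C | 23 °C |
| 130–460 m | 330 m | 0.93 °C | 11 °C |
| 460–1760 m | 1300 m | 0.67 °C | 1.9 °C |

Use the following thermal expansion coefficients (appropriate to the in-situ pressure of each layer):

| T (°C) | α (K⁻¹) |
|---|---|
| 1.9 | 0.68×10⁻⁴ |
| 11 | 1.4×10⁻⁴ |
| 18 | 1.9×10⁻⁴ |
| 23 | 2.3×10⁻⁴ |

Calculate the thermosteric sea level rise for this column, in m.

Layer 1 at 23 °C → α = 2.3×10⁻⁴ K⁻¹
Layer 2 at 11 °C → α = 1.4×10⁻⁴ K⁻¹
Layer 3 at 1.9 °C → α = 0.68×10⁻⁴ K⁻¹
2.3×10⁻⁴ × 130 × 1.4 = 0.04186 m
130–460 m: 1.4×10⁻⁴ × 330 × 0.93 = 0.042966 m
1300 × 0.67 × 0.68×10⁻⁴ = 0.059228 m
Δh = 0.04186 + 0.042966 + 0.059228 = 0.144054 m ≈ 0.144 m

Δh ≈ 0.144 m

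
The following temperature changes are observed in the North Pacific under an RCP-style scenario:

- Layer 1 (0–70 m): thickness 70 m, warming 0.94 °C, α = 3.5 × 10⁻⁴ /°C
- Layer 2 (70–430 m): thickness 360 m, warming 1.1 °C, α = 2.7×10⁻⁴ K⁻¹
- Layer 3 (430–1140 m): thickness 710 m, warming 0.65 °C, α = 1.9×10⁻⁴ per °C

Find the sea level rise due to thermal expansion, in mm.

220 mm of thermosteric rise

0–70 m: 3.5×10⁻⁴ × 0.94 × 70 = 0.02303 m
Layer 2: 1.1 × 2.7×10⁻⁴ × 360 = 0.10692 m
0.65 × 710 × 1.9×10⁻⁴ = 0.087685 m
Δh = 0.02303 + 0.10692 + 0.087685 = 0.217635 m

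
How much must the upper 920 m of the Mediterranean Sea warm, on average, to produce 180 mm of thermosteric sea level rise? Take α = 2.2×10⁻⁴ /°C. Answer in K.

ΔT = Δh/(αH) = 0.18 / (2.2×10⁻⁴ × 920) ≈ 0.8893 K

ΔT ≈ 0.89 K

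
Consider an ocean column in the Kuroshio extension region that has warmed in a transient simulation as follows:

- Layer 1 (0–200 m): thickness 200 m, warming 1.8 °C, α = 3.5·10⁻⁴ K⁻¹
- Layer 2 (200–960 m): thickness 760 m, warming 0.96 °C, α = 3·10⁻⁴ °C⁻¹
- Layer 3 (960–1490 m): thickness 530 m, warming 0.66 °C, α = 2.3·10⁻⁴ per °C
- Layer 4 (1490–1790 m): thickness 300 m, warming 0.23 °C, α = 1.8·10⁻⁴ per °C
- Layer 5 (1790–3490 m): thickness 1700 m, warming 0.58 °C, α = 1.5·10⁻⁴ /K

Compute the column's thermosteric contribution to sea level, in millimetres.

200 × 3.5×10⁻⁴ × 1.8 = 0.12600 m
200–960 m: 3×10⁻⁴ × 760 × 0.96 = 0.21888 m
530 × 2.3×10⁻⁴ × 0.66 = 0.080454 m
Layer 4: 0.23 × 1.8×10⁻⁴ × 300 = 0.01242 m
1790–3490 m: 0.58 × 1.5×10⁻⁴ × 1700 = 0.14790 m
Δh = 0.12600 + 0.21888 + 0.080454 + 0.01242 + 0.14790 = 0.585654 m ≈ 590 mm

Δh ≈ 590 mm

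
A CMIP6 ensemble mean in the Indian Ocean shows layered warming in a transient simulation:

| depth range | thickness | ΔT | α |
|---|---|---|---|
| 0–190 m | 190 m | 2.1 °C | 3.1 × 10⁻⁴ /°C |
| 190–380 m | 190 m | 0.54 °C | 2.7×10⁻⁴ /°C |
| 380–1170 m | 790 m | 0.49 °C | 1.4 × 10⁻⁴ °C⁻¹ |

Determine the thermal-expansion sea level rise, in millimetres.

about 206 mm

Layer 1: 190 × 3.1×10⁻⁴ × 2.1 = 0.12369 m
Layer 2: 190 × 2.7×10⁻⁴ × 0.54 = 0.027702 m
790 × 0.49 × 1.4×10⁻⁴ = 0.054194 m
Δh = 0.12369 + 0.027702 + 0.054194 = 0.205586 m ≈ 206 mm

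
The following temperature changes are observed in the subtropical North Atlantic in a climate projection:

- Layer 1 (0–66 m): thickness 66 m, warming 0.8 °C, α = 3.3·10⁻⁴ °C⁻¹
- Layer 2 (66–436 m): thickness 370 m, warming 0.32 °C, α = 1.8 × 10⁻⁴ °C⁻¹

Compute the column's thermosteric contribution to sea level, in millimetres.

Layer 1: 3.3×10⁻⁴ × 0.8 × 66 = 0.017424 m
Layer 2: 370 × 1.8×10⁻⁴ × 0.32 = 0.021312 m
Δh = 0.017424 + 0.021312 = 0.038736 m ≈ 38.7 mm

38.7 mm of thermosteric rise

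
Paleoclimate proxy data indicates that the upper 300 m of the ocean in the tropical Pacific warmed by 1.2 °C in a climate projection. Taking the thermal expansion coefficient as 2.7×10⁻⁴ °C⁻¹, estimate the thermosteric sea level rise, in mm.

97.2 mm

Δh = αΔT·H = 2.7×10⁻⁴ × 1.2 × 300 = 0.09720 m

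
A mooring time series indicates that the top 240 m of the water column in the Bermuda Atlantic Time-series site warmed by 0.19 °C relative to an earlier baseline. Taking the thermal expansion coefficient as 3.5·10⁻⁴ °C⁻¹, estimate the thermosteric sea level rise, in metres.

Δh = αΔT·H = 3.5×10⁻⁴ × 0.19 × 240 = 0.01596 m

about 0.0160 m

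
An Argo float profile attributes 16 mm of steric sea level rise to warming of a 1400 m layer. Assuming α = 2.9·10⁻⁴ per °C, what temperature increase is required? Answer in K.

ΔT ≈ 0.0394 K

ΔT = Δh/(αH) = 0.016 / (2.9×10⁻⁴ × 1400) ≈ 0.03941 K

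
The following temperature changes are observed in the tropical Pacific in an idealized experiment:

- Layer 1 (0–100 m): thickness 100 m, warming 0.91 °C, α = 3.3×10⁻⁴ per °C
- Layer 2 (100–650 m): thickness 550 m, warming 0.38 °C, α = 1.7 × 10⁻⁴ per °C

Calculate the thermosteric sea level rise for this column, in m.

0–100 m: 0.91 × 3.3×10⁻⁴ × 100 = 0.03003 m
Layer 2: 0.38 × 1.7×10⁻⁴ × 550 = 0.03553 m
Δh = 0.03003 + 0.03553 = 0.06556 m ≈ 0.0656 m

0.0656 m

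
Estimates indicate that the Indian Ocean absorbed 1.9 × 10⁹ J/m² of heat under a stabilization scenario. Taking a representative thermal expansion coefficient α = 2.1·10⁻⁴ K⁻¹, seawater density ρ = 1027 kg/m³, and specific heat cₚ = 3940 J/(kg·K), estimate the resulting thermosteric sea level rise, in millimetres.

about 99 mm

Δh = αQ/(ρcₚ) = 2.1×10⁻⁴ × 1.9×10⁹ / (1027 × 3940) ≈ 0.098607 m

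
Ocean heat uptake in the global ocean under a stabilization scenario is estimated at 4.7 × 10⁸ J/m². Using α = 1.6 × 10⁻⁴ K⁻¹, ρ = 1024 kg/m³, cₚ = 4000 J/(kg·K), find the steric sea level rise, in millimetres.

18 mm of thermosteric rise

Δh = αQ/(ρcₚ) = 1.6×10⁻⁴ × 4.7×10⁸ / (1024 × 4000) ≈ 0.018359 m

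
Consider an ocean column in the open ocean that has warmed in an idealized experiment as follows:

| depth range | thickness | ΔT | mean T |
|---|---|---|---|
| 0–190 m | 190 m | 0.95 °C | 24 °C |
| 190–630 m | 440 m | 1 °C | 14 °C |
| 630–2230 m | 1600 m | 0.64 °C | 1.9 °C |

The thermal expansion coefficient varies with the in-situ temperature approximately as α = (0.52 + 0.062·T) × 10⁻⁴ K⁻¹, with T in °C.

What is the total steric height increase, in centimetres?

Layer 1: α = (0.52 + 0.062×24)×10⁻⁴ = 2.008×10⁻⁴ K⁻¹
Layer 2: α = (0.52 + 0.062×14)×10⁻⁴ = 1.388×10⁻⁴ K⁻¹
Layer 3: α = (0.52 + 0.062×1.9)×10⁻⁴ = 0.6378×10⁻⁴ K⁻¹
0.95 × 2.008×10⁻⁴ × 190 = 0.0362444 m
1.388×10⁻⁴ × 1 × 440 = 0.061072 m
Layer 3: 0.6378×10⁻⁴ × 0.64 × 1600 = 0.06531072 m
Δh = 0.0362444 + 0.061072 + 0.06531072 = 0.16262712 m

Δh = 16.3 cm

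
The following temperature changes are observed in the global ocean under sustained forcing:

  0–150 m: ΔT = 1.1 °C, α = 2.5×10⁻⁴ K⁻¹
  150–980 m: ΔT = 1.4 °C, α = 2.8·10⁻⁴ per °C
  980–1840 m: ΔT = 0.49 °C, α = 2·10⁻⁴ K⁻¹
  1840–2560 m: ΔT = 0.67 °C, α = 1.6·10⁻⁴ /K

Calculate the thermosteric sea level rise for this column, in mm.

150 × 2.5×10⁻⁴ × 1.1 = 0.04125 m
Layer 2: 1.4 × 2.8×10⁻⁴ × 830 = 0.32536 m
980–1840 m: 2×10⁻⁴ × 860 × 0.49 = 0.08428 m
Layer 4: 1.6×10⁻⁴ × 720 × 0.67 = 0.077184 m
Δh = 0.04125 + 0.32536 + 0.08428 + 0.077184 = 0.528074 m

528 mm of thermosteric rise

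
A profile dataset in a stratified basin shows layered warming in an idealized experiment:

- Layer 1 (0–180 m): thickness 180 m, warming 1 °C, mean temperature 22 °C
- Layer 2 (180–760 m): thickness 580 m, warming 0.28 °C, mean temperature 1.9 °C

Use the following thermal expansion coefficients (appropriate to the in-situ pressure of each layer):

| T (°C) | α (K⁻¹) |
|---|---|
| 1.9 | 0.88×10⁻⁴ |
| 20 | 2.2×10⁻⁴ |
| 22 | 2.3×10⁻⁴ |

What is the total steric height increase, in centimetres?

Layer 1 at 22 °C → α = 2.3×10⁻⁴ K⁻¹
Layer 2 at 1.9 °C → α = 0.88×10⁻⁴ K⁻¹
Layer 1: 1 × 2.3×10⁻⁴ × 180 = 0.04140 m
Layer 2: 580 × 0.28 × 0.88×10⁻⁴ = 0.0142912 m
Δh = 0.04140 + 0.0142912 = 0.0556912 m ≈ 5.57 cm

about 5.57 cm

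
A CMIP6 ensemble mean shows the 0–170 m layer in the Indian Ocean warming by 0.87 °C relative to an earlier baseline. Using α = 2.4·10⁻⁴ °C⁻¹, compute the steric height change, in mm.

Δh = αΔT·H = 2.4×10⁻⁴ × 0.87 × 170 = 0.035496 m

35.5 mm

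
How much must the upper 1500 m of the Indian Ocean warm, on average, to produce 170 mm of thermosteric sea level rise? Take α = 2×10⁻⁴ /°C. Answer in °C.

0.567 °C

ΔT = Δh/(αH) = 0.17 / (2×10⁻⁴ × 1500) ≈ 0.5667 °C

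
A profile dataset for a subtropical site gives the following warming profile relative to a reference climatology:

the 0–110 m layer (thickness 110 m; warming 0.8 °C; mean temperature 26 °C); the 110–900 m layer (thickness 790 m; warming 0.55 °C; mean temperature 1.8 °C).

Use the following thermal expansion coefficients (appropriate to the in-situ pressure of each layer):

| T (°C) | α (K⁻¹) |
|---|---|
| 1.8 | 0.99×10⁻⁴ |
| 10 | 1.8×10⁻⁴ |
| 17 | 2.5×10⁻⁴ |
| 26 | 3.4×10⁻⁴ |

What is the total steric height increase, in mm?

Layer 1 at 26 °C → α = 3.4×10⁻⁴ K⁻¹
Layer 2 at 1.8 °C → α = 0.99×10⁻⁴ K⁻¹
0.8 × 3.4×10⁻⁴ × 110 = 0.02992 m
Layer 2: 790 × 0.55 × 0.99×10⁻⁴ = 0.0430155 m
Δh = 0.02992 + 0.0430155 = 0.0729355 m ≈ 73 mm

73 mm of thermosteric rise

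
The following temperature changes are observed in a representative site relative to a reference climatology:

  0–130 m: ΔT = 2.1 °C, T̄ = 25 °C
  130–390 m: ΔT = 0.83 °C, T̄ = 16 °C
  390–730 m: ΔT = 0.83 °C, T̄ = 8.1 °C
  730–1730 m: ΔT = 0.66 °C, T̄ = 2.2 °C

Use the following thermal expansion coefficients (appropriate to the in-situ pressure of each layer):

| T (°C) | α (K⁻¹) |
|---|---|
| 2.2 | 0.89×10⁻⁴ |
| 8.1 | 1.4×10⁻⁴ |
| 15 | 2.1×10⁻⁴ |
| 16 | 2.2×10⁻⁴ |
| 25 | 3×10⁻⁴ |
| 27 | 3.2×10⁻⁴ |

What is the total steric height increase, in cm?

Layer 1 at 25 °C → α = 3×10⁻⁴ K⁻¹
Layer 2 at 16 °C → α = 2.2×10⁻⁴ K⁻¹
Layer 3 at 8.1 °C → α = 1.4×10⁻⁴ K⁻¹
Layer 4 at 2.2 °C → α = 0.89×10⁻⁴ K⁻¹
Layer 1: 3×10⁻⁴ × 130 × 2.1 = 0.08190 m
2.2×10⁻⁴ × 260 × 0.83 = 0.047476 m
390–730 m: 1.4×10⁻⁴ × 0.83 × 340 = 0.039508 m
730–1730 m: 0.89×10⁻⁴ × 0.66 × 1000 = 0.05874 m
Δh = 0.08190 + 0.047476 + 0.039508 + 0.05874 = 0.227624 m

22.8 cm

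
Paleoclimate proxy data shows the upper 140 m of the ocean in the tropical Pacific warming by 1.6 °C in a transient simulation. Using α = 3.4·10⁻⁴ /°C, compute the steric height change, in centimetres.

Δh = αΔT·H = 3.4×10⁻⁴ × 1.6 × 140 = 0.07616 m

Δh = 7.6 cm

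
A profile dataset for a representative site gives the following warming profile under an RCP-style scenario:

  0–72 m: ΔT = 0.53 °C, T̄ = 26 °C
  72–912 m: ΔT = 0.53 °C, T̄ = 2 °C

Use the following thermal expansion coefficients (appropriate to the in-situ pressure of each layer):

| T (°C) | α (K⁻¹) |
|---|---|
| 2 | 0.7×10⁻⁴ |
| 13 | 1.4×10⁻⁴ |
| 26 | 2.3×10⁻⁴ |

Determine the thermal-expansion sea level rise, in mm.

Layer 1 at 26 °C → α = 2.3×10⁻⁴ K⁻¹
Layer 2 at 2 °C → α = 0.7×10⁻⁴ K⁻¹
Layer 1: 0.53 × 2.3×10⁻⁴ × 72 = 0.0087768 m
Layer 2: 840 × 0.7×10⁻⁴ × 0.53 = 0.031164 m
Δh = 0.0087768 + 0.031164 = 0.0399408 m ≈ 39.9 mm

39.9 mm of thermosteric rise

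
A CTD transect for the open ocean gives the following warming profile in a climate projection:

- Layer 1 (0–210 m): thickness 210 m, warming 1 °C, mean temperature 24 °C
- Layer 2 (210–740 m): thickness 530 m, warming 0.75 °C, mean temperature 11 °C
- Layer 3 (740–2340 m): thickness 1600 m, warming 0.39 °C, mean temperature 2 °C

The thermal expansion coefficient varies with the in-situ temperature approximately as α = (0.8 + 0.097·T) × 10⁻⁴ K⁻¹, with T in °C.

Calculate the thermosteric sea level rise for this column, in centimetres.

Δh ≈ 20.2 cm

Layer 1: α = (0.8 + 0.097×24)×10⁻⁴ = 3.128×10⁻⁴ K⁻¹
Layer 2: α = (0.8 + 0.097×11)×10⁻⁴ = 1.867×10⁻⁴ K⁻¹
Layer 3: α = (0.8 + 0.097×2)×10⁻⁴ = 0.994×10⁻⁴ K⁻¹
Layer 1: 3.128×10⁻⁴ × 1 × 210 = 0.065688 m
Layer 2: 0.75 × 530 × 1.867×10⁻⁴ = 0.07421325 m
Layer 3: 0.994×10⁻⁴ × 0.39 × 1600 = 0.0620256 m
Δh = 0.065688 + 0.07421325 + 0.0620256 = 0.20192685 m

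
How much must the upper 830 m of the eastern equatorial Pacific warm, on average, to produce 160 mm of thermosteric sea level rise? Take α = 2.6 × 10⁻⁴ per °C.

ΔT = Δh/(αH) = 0.16 / (2.6×10⁻⁴ × 830) ≈ 0.7414 K

0.741 K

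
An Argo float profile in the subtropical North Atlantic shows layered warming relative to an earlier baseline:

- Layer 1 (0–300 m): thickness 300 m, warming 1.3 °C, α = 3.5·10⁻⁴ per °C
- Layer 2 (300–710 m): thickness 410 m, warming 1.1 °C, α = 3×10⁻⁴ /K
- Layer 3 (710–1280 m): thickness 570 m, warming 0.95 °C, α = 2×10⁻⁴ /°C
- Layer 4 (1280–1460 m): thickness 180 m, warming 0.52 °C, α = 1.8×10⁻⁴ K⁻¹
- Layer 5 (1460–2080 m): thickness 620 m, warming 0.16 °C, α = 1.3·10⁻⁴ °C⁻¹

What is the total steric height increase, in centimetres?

0–300 m: 3.5×10⁻⁴ × 300 × 1.3 = 0.13650 m
1.1 × 3×10⁻⁴ × 410 = 0.13530 m
Layer 3: 570 × 0.95 × 2×10⁻⁴ = 0.10830 m
0.52 × 1.8×10⁻⁴ × 180 = 0.016848 m
1460–2080 m: 1.3×10⁻⁴ × 0.16 × 620 = 0.012896 m
Δh = 0.13650 + 0.13530 + 0.10830 + 0.016848 + 0.012896 = 0.409844 m

Δh = 41.0 cm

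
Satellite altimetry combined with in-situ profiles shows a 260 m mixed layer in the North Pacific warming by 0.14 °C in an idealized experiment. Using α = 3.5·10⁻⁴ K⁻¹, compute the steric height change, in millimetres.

12.7 mm

Δh = αΔT·H = 3.5×10⁻⁴ × 0.14 × 260 = 0.01274 m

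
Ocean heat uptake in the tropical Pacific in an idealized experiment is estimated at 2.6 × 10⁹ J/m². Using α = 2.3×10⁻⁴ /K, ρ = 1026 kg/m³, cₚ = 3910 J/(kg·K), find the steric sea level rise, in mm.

149 mm of thermosteric rise

Δh = αQ/(ρcₚ) = 2.3×10⁻⁴ × 2.6×10⁹ / (1026 × 3910) ≈ 0.14907 m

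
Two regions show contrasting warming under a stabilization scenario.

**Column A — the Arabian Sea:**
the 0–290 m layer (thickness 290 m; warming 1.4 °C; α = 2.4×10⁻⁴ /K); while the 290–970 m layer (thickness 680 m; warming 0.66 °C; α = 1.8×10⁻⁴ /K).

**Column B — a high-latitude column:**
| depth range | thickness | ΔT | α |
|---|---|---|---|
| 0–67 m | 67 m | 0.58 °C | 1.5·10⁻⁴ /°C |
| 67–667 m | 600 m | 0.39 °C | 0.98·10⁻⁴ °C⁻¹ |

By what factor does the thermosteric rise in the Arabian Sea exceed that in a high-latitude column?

≈ 6.20×

A 1.4 × 290 × 2.4×10⁻⁴ = 0.09744 m
A Layer 2: 0.66 × 680 × 1.8×10⁻⁴ = 0.080784 m
A total: 0.178224 m
B 0.58 × 67 × 1.5×10⁻⁴ = 0.005829 m
B 600 × 0.39 × 0.98×10⁻⁴ = 0.022932 m
B total: 0.028761 m
Ratio: 0.178224 / 0.028761 ≈ 6.197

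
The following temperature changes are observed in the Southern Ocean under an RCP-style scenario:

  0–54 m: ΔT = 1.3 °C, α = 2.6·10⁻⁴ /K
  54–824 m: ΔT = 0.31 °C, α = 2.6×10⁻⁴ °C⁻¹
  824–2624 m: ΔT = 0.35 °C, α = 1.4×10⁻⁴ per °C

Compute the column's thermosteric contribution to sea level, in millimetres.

about 169 mm

2.6×10⁻⁴ × 1.3 × 54 = 0.018252 m
54–824 m: 770 × 0.31 × 2.6×10⁻⁴ = 0.062062 m
Layer 3: 1800 × 1.4×10⁻⁴ × 0.35 = 0.08820 m
Δh = 0.018252 + 0.062062 + 0.08820 = 0.168514 m ≈ 169 mm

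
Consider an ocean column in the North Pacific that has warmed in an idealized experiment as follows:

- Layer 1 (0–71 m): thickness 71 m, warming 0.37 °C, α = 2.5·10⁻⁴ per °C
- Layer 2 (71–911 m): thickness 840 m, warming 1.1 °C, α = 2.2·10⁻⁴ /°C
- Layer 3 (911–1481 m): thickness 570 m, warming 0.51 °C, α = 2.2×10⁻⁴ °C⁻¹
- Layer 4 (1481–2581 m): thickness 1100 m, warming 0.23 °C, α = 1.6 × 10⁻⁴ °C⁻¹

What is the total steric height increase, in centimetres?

Δh = 31 cm

2.5×10⁻⁴ × 0.37 × 71 = 0.0065675 m
840 × 1.1 × 2.2×10⁻⁴ = 0.20328 m
911–1481 m: 0.51 × 2.2×10⁻⁴ × 570 = 0.063954 m
1481–2581 m: 1.6×10⁻⁴ × 1100 × 0.23 = 0.04048 m
Δh = 0.0065675 + 0.20328 + 0.063954 + 0.04048 = 0.3142815 m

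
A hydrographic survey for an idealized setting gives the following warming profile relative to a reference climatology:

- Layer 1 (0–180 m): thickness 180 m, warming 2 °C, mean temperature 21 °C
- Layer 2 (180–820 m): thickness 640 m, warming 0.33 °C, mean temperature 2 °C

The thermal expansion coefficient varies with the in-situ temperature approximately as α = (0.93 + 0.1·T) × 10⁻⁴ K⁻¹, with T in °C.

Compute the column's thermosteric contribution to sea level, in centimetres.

13 cm

Layer 1: α = (0.93 + 0.1×21)×10⁻⁴ = 3.03×10⁻⁴ K⁻¹
Layer 2: α = (0.93 + 0.1×2)×10⁻⁴ = 1.13×10⁻⁴ K⁻¹
180 × 3.03×10⁻⁴ × 2 = 0.10908 m
640 × 1.13×10⁻⁴ × 0.33 = 0.0238656 m
Δh = 0.10908 + 0.0238656 = 0.1329456 m ≈ 13 cm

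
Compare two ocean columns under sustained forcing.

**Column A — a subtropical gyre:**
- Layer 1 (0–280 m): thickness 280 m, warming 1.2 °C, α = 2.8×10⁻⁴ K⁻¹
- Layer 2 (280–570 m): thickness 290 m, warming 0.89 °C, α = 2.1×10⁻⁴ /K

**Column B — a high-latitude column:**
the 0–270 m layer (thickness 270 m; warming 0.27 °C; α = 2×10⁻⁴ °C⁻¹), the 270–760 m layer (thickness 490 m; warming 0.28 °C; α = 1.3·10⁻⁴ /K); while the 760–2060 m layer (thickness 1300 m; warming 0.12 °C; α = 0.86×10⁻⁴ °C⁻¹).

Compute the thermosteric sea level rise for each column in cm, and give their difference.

A 0–280 m: 1.2 × 2.8×10⁻⁴ × 280 = 0.09408 m
A 280–570 m: 0.89 × 2.1×10⁻⁴ × 290 = 0.054201 m
A total: 0.148281 m
B 0–270 m: 2×10⁻⁴ × 270 × 0.27 = 0.01458 m
B 270–760 m: 0.28 × 490 × 1.3×10⁻⁴ = 0.017836 m
B 760–2060 m: 1300 × 0.86×10⁻⁴ × 0.12 = 0.013416 m
B total: 0.045832 m
Difference: 0.148281 − 0.045832 = 0.102449 m

A: 15 cm; B: 4.6 cm; difference 10 cm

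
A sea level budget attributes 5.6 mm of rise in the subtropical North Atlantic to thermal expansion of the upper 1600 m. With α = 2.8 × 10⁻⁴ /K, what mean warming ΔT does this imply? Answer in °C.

about 0.0125 °C

ΔT = Δh/(αH) = 0.0056 / (2.8×10⁻⁴ × 1600) = 0.01250 °C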